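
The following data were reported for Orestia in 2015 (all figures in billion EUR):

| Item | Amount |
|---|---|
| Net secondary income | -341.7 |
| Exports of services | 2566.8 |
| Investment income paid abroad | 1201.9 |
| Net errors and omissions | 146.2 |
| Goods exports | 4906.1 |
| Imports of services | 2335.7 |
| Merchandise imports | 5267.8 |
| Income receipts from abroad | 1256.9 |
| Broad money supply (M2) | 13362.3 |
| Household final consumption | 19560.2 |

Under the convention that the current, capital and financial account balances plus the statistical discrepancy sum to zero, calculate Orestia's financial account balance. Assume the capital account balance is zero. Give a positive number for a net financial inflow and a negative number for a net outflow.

Goods balance = 4906.1 - 5267.8 = -361.7
Services balance = 2566.8 - 2335.7 = 231.1
Trade balance (goods + services) = -361.7 + 231.1 = -130.6
Net primary income = 1256.9 - 1201.9 = 55.0
Net secondary income = -341.7
Current account = -130.6 + 55.0 + (-341.7) = -417.3
Financial account = -(-417.3 + 146.2) = 271.1

271.1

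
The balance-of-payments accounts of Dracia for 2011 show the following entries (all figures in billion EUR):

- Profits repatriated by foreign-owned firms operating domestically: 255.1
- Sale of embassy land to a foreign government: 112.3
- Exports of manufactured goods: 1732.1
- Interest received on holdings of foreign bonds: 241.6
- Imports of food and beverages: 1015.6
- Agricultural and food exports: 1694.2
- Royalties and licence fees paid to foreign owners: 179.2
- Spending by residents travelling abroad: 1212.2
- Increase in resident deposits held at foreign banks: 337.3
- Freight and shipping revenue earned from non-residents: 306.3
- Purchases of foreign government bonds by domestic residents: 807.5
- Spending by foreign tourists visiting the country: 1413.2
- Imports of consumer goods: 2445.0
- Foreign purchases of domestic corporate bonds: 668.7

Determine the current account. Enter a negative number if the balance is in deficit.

280.3

Goods: 1732.1 - 1015.6 - 2445.0 + 1694.2 = -34.3
Services: -1212.2 + 1413.2 - 179.2 + 306.3 = 328.1
Primary income: -255.1 + 241.6 = -13.5
Current account = (-34.3) + 328.1 + (-13.5) = 280.3
(Excluded from the current account — capital account: sale of embassy land to a foreign government 112.3; financial account: increase in resident deposits held at foreign banks 337.3, purchases of foreign government bonds by domestic residents 807.5, foreign purchases of domestic corporate bonds 668.7.)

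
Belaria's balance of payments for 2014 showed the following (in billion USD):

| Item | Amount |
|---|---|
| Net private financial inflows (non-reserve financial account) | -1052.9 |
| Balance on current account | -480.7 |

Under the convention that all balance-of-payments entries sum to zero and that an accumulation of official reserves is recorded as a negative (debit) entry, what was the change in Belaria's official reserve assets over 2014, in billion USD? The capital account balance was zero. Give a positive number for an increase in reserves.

Official reserve transactions balance = -((-480.7) + (-1052.9)) = 1533.6
An accumulation of reserves is recorded as a debit (negative entry), so the change in the stock of reserves is the negative of that balance.
Change in official reserves = -(1533.6) = -1533.6

-1533.6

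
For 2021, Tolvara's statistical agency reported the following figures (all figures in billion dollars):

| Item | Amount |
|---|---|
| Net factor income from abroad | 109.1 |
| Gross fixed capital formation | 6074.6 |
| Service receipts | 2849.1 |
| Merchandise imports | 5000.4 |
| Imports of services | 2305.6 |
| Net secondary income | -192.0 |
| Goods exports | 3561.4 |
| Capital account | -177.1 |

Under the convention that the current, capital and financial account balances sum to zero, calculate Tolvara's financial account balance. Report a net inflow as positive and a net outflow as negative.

Goods balance = 3561.4 - 5000.4 = -1439.0
Services balance = 2849.1 - 2305.6 = 543.5
Trade balance (goods + services) = -1439.0 + 543.5 = -895.5
Net primary income = 109.1
Net secondary income = -192.0
Current account = -895.5 + 109.1 + (-192.0) = -978.4
Financial account = -(-978.4 + (-177.1)) = 1155.5

1155.5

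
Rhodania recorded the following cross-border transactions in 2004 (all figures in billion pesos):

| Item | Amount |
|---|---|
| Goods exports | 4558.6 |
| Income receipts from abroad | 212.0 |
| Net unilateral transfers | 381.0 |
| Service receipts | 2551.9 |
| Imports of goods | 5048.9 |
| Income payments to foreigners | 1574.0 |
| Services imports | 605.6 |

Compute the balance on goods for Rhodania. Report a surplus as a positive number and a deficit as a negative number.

Goods balance = 4558.6 - 5048.9 = -490.3

-490.3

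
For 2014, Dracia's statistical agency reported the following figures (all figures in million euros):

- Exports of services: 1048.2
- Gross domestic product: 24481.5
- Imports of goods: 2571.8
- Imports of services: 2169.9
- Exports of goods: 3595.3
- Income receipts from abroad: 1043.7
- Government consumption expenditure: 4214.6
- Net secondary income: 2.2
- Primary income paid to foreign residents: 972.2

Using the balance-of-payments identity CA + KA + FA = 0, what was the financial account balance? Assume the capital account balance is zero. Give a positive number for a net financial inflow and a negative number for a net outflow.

24.5

Goods balance = 3595.3 - 2571.8 = 1023.5
Services balance = 1048.2 - 2169.9 = -1121.7
Trade balance (goods + services) = 1023.5 + (-1121.7) = -98.2
Net primary income = 1043.7 - 972.2 = 71.5
Net secondary income = 2.2
Current account = -98.2 + 71.5 + 2.2 = -24.5
Financial account = -(-24.5) = 24.5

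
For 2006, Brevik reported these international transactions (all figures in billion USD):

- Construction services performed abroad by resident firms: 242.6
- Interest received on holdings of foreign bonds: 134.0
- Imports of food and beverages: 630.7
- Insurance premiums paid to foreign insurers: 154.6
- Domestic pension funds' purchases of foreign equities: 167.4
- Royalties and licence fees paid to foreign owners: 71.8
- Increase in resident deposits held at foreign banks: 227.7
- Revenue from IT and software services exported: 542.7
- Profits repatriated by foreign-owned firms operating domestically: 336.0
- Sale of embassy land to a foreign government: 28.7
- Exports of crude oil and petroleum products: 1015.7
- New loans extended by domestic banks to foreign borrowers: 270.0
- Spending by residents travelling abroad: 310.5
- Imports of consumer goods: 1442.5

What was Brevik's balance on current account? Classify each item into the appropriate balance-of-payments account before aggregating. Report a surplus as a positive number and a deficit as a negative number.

Goods: -630.7 - 1442.5 + 1015.7 = -1057.5
Services: -310.5 - 71.8 - 154.6 + 542.7 + 242.6 = 248.4
Primary income: 134.0 - 336.0 = -202.0
Current account = (-1057.5) + 248.4 + (-202.0) = -1011.1
(Excluded from the current account — financial account: domestic pension funds' purchases of foreign equities 167.4, increase in resident deposits held at foreign banks 227.7, new loans extended by domestic banks to foreign borrowers 270.0; capital account: sale of embassy land to a foreign government 28.7.)

-1011.1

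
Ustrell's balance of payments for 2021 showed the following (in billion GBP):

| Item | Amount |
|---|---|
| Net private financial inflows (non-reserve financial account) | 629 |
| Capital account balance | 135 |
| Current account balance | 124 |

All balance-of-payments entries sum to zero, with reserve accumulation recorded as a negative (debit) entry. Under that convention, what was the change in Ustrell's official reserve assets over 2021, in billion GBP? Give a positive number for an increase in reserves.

888

Official reserve transactions balance = -(124 + 135 + 629) = -888
An accumulation of reserves is recorded as a debit (negative entry), so the change in the stock of reserves is the negative of that balance.
Change in official reserves = -(-888) = 888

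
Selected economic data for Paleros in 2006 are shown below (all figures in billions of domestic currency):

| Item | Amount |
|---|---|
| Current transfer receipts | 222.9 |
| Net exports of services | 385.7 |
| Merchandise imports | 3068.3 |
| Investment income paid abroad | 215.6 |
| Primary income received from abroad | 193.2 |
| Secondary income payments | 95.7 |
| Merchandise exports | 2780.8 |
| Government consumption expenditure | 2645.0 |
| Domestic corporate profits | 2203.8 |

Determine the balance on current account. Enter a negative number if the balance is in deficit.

Goods balance = 2780.8 - 3068.3 = -287.5
Services balance = 385.7
Trade balance (goods + services) = -287.5 + 385.7 = 98.2
Net primary income = 193.2 - 215.6 = -22.4
Net secondary income = 222.9 - 95.7 = 127.2
Current account = 98.2 + (-22.4) + 127.2 = 203.0

203.0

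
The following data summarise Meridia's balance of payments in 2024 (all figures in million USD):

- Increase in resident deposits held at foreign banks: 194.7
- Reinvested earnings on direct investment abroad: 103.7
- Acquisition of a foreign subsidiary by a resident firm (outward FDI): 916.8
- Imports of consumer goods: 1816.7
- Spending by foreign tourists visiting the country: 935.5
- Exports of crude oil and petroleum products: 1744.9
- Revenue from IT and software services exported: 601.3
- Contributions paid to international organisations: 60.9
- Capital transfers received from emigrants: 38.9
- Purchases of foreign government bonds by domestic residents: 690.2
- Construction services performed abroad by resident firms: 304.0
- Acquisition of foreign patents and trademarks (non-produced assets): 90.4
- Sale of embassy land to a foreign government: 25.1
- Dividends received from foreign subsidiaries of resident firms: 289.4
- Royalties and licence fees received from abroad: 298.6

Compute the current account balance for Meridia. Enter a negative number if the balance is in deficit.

Goods: 1744.9 - 1816.7 = -71.8
Services: 935.5 + 298.6 + 304.0 + 601.3 = 2139.4
Primary income: 289.4 + 103.7 = 393.1
Secondary income: -60.9
Current account = (-71.8) + 2139.4 + 393.1 + (-60.9) = 2399.8
(Excluded from the current account — financial account: increase in resident deposits held at foreign banks 194.7, acquisition of a foreign subsidiary by a resident firm (outward FDI) 916.8, purchases of foreign government bonds by domestic residents 690.2; capital account: capital transfers received from emigrants 38.9, acquisition of foreign patents and trademarks (non-produced assets) 90.4, sale of embassy land to a foreign government 25.1.)

2399.8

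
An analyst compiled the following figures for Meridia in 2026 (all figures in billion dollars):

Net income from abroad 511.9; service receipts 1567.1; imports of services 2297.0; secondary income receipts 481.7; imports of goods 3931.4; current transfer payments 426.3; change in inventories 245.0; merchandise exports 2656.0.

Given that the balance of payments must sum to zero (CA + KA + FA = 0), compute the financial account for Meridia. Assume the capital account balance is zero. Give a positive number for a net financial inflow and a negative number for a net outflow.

1438.0

Goods balance = 2656.0 - 3931.4 = -1275.4
Services balance = 1567.1 - 2297.0 = -729.9
Trade balance (goods + services) = -1275.4 + (-729.9) = -2005.3
Net primary income = 511.9
Net secondary income = 481.7 - 426.3 = 55.4
Current account = -2005.3 + 511.9 + 55.4 = -1438.0
Financial account = -(-1438.0) = 1438.0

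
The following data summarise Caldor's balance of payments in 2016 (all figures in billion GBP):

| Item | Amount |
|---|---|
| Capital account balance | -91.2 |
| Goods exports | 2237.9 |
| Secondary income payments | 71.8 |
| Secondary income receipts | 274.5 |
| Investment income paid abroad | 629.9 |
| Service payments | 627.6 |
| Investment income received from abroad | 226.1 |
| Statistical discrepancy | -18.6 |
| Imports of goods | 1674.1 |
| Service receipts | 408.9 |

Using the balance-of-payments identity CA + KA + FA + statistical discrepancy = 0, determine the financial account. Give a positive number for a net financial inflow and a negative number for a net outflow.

Goods balance = 2237.9 - 1674.1 = 563.8
Services balance = 408.9 - 627.6 = -218.7
Trade balance (goods + services) = 563.8 + (-218.7) = 345.1
Net primary income = 226.1 - 629.9 = -403.8
Net secondary income = 274.5 - 71.8 = 202.7
Current account = 345.1 + (-403.8) + 202.7 = 144.0
Financial account = -(144.0 + (-91.2) + (-18.6)) = -34.2

-34.2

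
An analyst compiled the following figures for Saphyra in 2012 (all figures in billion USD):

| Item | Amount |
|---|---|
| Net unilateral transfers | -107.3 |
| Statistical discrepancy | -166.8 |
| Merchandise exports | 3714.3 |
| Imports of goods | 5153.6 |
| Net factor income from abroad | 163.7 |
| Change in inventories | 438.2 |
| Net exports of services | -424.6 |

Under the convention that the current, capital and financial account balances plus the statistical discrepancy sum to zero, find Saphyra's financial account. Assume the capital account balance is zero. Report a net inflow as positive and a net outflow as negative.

1974.3

Goods balance = 3714.3 - 5153.6 = -1439.3
Services balance = -424.6
Trade balance (goods + services) = -1439.3 + (-424.6) = -1863.9
Net primary income = 163.7
Net secondary income = -107.3
Current account = -1863.9 + 163.7 + (-107.3) = -1807.5
Financial account = -(-1807.5 + (-166.8)) = 1974.3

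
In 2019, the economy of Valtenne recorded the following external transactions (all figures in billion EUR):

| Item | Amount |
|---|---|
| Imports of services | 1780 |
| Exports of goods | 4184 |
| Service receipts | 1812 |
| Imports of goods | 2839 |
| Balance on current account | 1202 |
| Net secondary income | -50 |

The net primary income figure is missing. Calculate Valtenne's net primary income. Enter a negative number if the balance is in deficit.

Current account = goods balance + services balance + net primary income + net secondary income
Sum of the known components = 1327
Net primary income = CA - (known components) = 1202 - 1327 = -125

-125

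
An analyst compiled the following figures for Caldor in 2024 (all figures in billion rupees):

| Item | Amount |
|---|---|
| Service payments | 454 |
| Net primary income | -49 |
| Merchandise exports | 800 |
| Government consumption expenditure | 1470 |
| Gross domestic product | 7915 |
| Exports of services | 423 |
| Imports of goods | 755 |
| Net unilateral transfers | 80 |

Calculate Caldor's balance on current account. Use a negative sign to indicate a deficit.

45

Goods balance = 800 - 755 = 45
Services balance = 423 - 454 = -31
Trade balance (goods + services) = 45 + (-31) = 14
Net primary income = -49
Net secondary income = 80
Current account = 14 + (-49) + 80 = 45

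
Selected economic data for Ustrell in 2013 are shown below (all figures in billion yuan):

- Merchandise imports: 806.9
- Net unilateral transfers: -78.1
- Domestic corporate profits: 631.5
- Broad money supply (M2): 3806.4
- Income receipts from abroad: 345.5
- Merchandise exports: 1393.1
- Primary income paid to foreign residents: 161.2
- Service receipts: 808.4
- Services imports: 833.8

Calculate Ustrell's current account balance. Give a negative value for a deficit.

667.0

Goods balance = 1393.1 - 806.9 = 586.2
Services balance = 808.4 - 833.8 = -25.4
Trade balance (goods + services) = 586.2 + (-25.4) = 560.8
Net primary income = 345.5 - 161.2 = 184.3
Net secondary income = -78.1
Current account = 560.8 + 184.3 + (-78.1) = 667.0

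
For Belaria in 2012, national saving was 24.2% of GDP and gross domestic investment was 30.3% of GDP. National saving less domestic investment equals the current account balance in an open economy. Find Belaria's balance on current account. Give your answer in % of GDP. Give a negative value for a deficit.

CA = S - I = 24.2 - 30.3 = -6.1

-6.1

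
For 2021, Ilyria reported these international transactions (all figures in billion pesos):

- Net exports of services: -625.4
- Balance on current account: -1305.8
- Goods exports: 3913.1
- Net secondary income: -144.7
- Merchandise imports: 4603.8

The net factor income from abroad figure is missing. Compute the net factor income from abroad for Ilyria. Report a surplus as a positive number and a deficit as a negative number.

155.0

Current account = goods balance + services balance + net primary income + net secondary income
Sum of the known components = -1460.8
Net factor income from abroad = CA - (known components) = -1305.8 - (-1460.8) = 155.0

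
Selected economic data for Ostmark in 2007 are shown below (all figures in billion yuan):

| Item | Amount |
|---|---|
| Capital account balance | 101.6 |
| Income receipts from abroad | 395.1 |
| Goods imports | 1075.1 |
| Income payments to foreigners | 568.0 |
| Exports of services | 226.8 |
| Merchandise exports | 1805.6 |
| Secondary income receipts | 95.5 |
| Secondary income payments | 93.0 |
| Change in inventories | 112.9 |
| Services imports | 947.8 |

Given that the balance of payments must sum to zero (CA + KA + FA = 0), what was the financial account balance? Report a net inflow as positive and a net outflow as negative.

59.3

Goods balance = 1805.6 - 1075.1 = 730.5
Services balance = 226.8 - 947.8 = -721.0
Trade balance (goods + services) = 730.5 + (-721.0) = 9.5
Net primary income = 395.1 - 568.0 = -172.9
Net secondary income = 95.5 - 93.0 = 2.5
Current account = 9.5 + (-172.9) + 2.5 = -160.9
Financial account = -(-160.9 + 101.6) = 59.3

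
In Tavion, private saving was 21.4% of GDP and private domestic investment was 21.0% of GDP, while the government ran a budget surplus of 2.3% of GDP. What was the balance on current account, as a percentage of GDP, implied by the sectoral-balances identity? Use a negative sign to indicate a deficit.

By the sectoral-balances identity, CA = (S_private - I) + (T - G).
Private balance = 21.4 - 21.0 = 0.4
Government balance (T - G) = 2.3
CA = 0.4 + 2.3 = 2.7

2.7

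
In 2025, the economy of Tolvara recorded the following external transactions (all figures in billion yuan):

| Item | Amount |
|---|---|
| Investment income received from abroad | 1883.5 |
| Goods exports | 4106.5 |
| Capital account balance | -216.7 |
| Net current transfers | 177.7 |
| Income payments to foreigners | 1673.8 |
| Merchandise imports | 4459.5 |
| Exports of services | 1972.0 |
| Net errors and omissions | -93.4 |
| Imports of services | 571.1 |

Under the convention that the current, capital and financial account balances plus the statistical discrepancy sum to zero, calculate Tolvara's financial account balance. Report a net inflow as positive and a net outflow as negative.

Goods balance = 4106.5 - 4459.5 = -353.0
Services balance = 1972.0 - 571.1 = 1400.9
Trade balance (goods + services) = -353.0 + 1400.9 = 1047.9
Net primary income = 1883.5 - 1673.8 = 209.7
Net secondary income = 177.7
Current account = 1047.9 + 209.7 + 177.7 = 1435.3
Financial account = -(1435.3 + (-216.7) + (-93.4)) = -1125.2

-1125.2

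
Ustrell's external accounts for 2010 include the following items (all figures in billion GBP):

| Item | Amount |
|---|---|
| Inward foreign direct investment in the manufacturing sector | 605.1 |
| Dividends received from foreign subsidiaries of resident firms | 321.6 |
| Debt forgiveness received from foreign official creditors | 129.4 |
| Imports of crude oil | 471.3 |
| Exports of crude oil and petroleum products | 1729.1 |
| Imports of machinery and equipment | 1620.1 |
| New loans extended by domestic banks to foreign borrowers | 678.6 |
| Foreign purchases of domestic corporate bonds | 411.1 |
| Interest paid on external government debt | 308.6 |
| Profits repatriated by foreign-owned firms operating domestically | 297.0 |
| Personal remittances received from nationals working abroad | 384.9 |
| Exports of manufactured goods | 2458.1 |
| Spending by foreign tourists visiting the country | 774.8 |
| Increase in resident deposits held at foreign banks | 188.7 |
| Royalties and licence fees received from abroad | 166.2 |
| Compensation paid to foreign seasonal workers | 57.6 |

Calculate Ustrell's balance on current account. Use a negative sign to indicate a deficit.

3080.1

Goods: -1620.1 - 471.3 + 1729.1 + 2458.1 = 2095.8
Services: 774.8 + 166.2 = 941.0
Primary income: -57.6 + 321.6 - 308.6 - 297.0 = -341.6
Secondary income: 384.9
Current account = 2095.8 + 941.0 + (-341.6) + 384.9 = 3080.1
(Excluded from the current account — financial account: inward foreign direct investment in the manufacturing sector 605.1, new loans extended by domestic banks to foreign borrowers 678.6, foreign purchases of domestic corporate bonds 411.1, increase in resident deposits held at foreign banks 188.7; capital account: debt forgiveness received from foreign official creditors 129.4.)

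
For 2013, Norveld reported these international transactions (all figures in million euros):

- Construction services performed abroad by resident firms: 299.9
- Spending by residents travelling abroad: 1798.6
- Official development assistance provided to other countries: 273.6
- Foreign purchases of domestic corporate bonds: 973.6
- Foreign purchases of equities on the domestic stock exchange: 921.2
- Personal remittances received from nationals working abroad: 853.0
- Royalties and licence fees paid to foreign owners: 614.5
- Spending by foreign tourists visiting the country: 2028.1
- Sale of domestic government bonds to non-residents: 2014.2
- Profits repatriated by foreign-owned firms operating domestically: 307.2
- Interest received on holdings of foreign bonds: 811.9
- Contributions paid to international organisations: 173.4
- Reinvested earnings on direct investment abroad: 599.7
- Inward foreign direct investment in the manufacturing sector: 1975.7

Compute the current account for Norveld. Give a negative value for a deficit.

Services: -614.5 + 299.9 + 2028.1 - 1798.6 = -85.1
Primary income: 811.9 - 307.2 + 599.7 = 1104.4
Secondary income: -273.6 - 173.4 + 853.0 = 406.0
Current account = (-85.1) + 1104.4 + 406.0 = 1425.3
(Excluded from the current account — financial account: foreign purchases of domestic corporate bonds 973.6, foreign purchases of equities on the domestic stock exchange 921.2, sale of domestic government bonds to non-residents 2014.2, inward foreign direct investment in the manufacturing sector 1975.7.)

1425.3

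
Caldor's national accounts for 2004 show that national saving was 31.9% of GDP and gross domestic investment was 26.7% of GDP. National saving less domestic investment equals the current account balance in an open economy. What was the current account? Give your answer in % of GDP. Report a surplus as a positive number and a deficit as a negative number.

5.2

CA = S - I = 31.9 - 26.7 = 5.2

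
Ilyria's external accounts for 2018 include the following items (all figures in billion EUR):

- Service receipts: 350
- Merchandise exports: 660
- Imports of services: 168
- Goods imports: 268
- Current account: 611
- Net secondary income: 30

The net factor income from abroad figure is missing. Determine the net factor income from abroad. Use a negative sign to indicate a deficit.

7

Current account = goods balance + services balance + net primary income + net secondary income
Sum of the known components = 604
Net factor income from abroad = CA - (known components) = 611 - 604 = 7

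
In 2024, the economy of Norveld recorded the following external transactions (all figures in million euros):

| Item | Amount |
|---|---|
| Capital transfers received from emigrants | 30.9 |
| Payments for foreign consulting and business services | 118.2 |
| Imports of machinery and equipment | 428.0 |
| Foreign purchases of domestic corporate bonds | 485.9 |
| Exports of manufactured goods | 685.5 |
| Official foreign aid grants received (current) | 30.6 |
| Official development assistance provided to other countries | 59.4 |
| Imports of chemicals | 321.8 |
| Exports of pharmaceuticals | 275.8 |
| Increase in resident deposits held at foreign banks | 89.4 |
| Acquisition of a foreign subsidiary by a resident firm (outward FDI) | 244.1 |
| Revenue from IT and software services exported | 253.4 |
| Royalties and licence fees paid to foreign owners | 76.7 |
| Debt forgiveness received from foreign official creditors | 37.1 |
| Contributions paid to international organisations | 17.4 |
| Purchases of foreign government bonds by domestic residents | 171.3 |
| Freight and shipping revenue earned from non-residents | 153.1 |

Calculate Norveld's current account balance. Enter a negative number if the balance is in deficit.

376.9

Goods: 275.8 + 685.5 - 321.8 - 428.0 = 211.5
Services: -118.2 + 253.4 - 76.7 + 153.1 = 211.6
Secondary income: -59.4 - 17.4 + 30.6 = -46.2
Current account = 211.5 + 211.6 + (-46.2) = 376.9
(Excluded from the current account — capital account: capital transfers received from emigrants 30.9, debt forgiveness received from foreign official creditors 37.1; financial account: foreign purchases of domestic corporate bonds 485.9, increase in resident deposits held at foreign banks 89.4, acquisition of a foreign subsidiary by a resident firm (outward FDI) 244.1, purchases of foreign government bonds by domestic residents 171.3.)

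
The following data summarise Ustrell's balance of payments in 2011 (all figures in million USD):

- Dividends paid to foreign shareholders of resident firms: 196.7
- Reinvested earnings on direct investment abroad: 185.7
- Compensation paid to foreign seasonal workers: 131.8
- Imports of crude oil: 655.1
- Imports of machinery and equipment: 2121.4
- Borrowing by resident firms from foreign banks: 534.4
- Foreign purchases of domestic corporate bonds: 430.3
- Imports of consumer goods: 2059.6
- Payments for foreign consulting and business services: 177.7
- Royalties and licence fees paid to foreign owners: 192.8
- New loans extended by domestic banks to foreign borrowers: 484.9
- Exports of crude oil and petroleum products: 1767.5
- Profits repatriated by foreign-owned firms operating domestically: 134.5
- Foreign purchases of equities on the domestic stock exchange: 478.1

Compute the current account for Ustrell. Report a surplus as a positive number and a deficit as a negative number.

-3716.4

Goods: -2059.6 - 2121.4 - 655.1 + 1767.5 = -3068.6
Services: -177.7 - 192.8 = -370.5
Primary income: 185.7 - 134.5 - 131.8 - 196.7 = -277.3
Current account = (-3068.6) + (-370.5) + (-277.3) = -3716.4
(Excluded from the current account — financial account: borrowing by resident firms from foreign banks 534.4, foreign purchases of domestic corporate bonds 430.3, new loans extended by domestic banks to foreign borrowers 484.9, foreign purchases of equities on the domestic stock exchange 478.1.)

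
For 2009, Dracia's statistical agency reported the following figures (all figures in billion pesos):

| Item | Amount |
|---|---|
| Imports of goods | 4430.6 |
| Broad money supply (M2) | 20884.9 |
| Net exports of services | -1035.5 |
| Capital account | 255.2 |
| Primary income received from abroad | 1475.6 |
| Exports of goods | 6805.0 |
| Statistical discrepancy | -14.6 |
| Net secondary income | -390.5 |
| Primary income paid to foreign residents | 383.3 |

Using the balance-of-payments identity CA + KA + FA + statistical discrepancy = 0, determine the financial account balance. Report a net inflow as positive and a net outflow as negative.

Goods balance = 6805.0 - 4430.6 = 2374.4
Services balance = -1035.5
Trade balance (goods + services) = 2374.4 + (-1035.5) = 1338.9
Net primary income = 1475.6 - 383.3 = 1092.3
Net secondary income = -390.5
Current account = 1338.9 + 1092.3 + (-390.5) = 2040.7
Financial account = -(2040.7 + 255.2 + (-14.6)) = -2281.3

-2281.3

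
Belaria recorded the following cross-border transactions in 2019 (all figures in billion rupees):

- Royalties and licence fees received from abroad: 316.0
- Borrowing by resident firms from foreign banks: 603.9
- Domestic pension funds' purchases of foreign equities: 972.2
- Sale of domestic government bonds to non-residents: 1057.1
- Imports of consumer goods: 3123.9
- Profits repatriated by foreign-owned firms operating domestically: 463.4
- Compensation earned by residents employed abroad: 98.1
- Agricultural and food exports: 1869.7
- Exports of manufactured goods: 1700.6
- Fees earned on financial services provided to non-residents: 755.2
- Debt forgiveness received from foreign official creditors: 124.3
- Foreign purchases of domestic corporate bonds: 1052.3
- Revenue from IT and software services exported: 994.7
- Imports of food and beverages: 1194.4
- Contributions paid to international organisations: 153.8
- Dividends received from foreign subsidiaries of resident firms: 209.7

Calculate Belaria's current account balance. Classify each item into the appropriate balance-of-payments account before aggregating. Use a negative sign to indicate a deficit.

Goods: -3123.9 + 1869.7 + 1700.6 - 1194.4 = -748.0
Services: 994.7 + 755.2 + 316.0 = 2065.9
Primary income: -463.4 + 209.7 + 98.1 = -155.6
Secondary income: -153.8
Current account = (-748.0) + 2065.9 + (-155.6) + (-153.8) = 1008.5
(Excluded from the current account — financial account: borrowing by resident firms from foreign banks 603.9, domestic pension funds' purchases of foreign equities 972.2, sale of domestic government bonds to non-residents 1057.1, foreign purchases of domestic corporate bonds 1052.3; capital account: debt forgiveness received from foreign official creditors 124.3.)

1008.5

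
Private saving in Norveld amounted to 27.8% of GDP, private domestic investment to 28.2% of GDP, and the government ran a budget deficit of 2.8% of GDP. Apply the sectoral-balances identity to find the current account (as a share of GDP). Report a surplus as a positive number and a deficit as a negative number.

-3.2

By the sectoral-balances identity, CA = (S_private - I) + (T - G).
Private balance = 27.8 - 28.2 = -0.4
Government balance (T - G) = -2.8
CA = -0.4 + (-2.8) = -3.2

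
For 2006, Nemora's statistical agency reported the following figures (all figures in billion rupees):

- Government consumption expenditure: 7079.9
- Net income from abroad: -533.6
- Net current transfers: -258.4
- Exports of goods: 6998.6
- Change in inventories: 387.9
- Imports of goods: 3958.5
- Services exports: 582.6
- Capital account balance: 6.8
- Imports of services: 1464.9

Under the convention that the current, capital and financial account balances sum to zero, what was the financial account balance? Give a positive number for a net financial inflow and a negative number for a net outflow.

Goods balance = 6998.6 - 3958.5 = 3040.1
Services balance = 582.6 - 1464.9 = -882.3
Trade balance (goods + services) = 3040.1 + (-882.3) = 2157.8
Net primary income = -533.6
Net secondary income = -258.4
Current account = 2157.8 + (-533.6) + (-258.4) = 1365.8
Financial account = -(1365.8 + 6.8) = -1372.6

-1372.6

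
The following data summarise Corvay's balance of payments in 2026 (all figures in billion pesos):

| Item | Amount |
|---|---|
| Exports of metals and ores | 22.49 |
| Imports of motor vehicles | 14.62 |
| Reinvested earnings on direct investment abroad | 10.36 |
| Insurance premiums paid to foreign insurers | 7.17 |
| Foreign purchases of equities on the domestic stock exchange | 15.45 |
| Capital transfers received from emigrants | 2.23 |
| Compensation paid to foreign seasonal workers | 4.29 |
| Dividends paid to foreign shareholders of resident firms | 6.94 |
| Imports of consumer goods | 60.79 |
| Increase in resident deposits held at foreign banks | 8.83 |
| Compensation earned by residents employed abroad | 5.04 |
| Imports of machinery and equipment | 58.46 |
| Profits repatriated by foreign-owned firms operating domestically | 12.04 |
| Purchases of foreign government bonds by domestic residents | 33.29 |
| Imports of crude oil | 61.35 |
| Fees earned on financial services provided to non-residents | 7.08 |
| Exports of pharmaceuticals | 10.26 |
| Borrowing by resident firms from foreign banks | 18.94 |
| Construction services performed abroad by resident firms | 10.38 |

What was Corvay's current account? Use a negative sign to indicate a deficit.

Goods: 10.26 - 60.79 - 61.35 + 22.49 - 14.62 - 58.46 = -162.47
Services: -7.17 + 10.38 + 7.08 = 10.29
Primary income: 5.04 + 10.36 - 4.29 - 6.94 - 12.04 = -7.87
Current account = (-162.47) + 10.29 + (-7.87) = -160.05
(Excluded from the current account — financial account: foreign purchases of equities on the domestic stock exchange 15.45, increase in resident deposits held at foreign banks 8.83, purchases of foreign government bonds by domestic residents 33.29, borrowing by resident firms from foreign banks 18.94; capital account: capital transfers received from emigrants 2.23.)

-160.05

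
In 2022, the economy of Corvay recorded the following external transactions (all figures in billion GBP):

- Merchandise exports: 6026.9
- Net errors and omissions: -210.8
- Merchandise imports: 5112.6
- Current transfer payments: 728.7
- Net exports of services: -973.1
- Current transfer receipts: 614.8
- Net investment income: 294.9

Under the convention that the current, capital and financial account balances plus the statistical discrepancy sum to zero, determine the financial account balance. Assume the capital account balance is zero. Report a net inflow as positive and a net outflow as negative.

88.6

Goods balance = 6026.9 - 5112.6 = 914.3
Services balance = -973.1
Trade balance (goods + services) = 914.3 + (-973.1) = -58.8
Net primary income = 294.9
Net secondary income = 614.8 - 728.7 = -113.9
Current account = -58.8 + 294.9 + (-113.9) = 122.2
Financial account = -(122.2 + (-210.8)) = 88.6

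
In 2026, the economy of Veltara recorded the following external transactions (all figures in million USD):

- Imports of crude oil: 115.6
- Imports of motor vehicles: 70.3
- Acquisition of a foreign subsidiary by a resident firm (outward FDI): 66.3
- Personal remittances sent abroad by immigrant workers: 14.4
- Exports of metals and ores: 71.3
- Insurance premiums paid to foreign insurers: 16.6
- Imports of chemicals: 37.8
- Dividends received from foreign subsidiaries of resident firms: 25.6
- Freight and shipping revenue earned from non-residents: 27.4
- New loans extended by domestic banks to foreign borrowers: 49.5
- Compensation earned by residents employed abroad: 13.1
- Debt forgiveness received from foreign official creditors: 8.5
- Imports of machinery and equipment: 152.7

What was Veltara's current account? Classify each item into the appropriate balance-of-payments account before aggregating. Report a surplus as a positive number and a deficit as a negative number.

-270.0

Goods: -115.6 - 37.8 - 152.7 + 71.3 - 70.3 = -305.1
Services: 27.4 - 16.6 = 10.8
Primary income: 25.6 + 13.1 = 38.7
Secondary income: -14.4
Current account = (-305.1) + 10.8 + 38.7 + (-14.4) = -270.0
(Excluded from the current account — financial account: acquisition of a foreign subsidiary by a resident firm (outward FDI) 66.3, new loans extended by domestic banks to foreign borrowers 49.5; capital account: debt forgiveness received from foreign official creditors 8.5.)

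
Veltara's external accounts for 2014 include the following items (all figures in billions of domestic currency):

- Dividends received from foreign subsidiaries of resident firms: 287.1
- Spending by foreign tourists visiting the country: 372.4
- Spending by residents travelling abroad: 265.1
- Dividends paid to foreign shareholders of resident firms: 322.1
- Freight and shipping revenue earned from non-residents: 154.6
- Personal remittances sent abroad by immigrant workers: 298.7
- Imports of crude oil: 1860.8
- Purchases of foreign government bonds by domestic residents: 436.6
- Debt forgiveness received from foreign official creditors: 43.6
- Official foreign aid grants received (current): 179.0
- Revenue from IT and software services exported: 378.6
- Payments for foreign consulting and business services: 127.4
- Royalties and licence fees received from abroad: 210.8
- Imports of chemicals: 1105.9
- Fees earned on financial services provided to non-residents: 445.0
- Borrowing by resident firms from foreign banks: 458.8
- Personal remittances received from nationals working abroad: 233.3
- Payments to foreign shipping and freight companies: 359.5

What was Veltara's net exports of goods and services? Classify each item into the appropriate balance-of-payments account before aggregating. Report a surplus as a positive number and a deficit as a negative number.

-2157.3

Goods: -1105.9 - 1860.8 = -2966.7
Services: 154.6 + 445.0 - 359.5 + 378.6 + 210.8 - 127.4 - 265.1 + 372.4 = 809.4
Trade balance = -2966.7 + 809.4 = -2157.3
(Excluded from the trade balance — primary income: dividends received from foreign subsidiaries of resident firms 287.1, dividends paid to foreign shareholders of resident firms 322.1; secondary income: personal remittances sent abroad by immigrant workers 298.7, official foreign aid grants received (current) 179.0, personal remittances received from nationals working abroad 233.3; financial account: purchases of foreign government bonds by domestic residents 436.6, borrowing by resident firms from foreign banks 458.8; capital account: debt forgiveness received from foreign official creditors 43.6.)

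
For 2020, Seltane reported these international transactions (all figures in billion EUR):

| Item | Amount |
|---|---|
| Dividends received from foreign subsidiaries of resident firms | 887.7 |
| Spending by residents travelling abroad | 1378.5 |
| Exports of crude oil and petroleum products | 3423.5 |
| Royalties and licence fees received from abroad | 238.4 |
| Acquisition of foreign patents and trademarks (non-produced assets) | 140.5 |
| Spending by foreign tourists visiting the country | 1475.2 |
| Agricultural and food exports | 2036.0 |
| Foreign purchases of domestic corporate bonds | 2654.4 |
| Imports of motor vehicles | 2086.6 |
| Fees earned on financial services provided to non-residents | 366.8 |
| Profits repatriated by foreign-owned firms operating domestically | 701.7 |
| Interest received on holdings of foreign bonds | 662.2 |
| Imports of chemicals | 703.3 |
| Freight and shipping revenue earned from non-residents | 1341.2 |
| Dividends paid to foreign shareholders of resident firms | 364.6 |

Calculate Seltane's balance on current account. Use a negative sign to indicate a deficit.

5196.3

Goods: -2086.6 + 2036.0 - 703.3 + 3423.5 = 2669.6
Services: 1341.2 + 366.8 - 1378.5 + 238.4 + 1475.2 = 2043.1
Primary income: -364.6 + 887.7 + 662.2 - 701.7 = 483.6
Current account = 2669.6 + 2043.1 + 483.6 = 5196.3
(Excluded from the current account — capital account: acquisition of foreign patents and trademarks (non-produced assets) 140.5; financial account: foreign purchases of domestic corporate bonds 2654.4.)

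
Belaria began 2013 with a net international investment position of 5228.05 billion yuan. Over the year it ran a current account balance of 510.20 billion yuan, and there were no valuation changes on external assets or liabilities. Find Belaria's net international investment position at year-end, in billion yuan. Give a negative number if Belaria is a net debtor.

5738.25

With no valuation effects, change in NIIP = current account = 510.20
End-of-year NIIP = 5228.05 + 510.20 = 5738.25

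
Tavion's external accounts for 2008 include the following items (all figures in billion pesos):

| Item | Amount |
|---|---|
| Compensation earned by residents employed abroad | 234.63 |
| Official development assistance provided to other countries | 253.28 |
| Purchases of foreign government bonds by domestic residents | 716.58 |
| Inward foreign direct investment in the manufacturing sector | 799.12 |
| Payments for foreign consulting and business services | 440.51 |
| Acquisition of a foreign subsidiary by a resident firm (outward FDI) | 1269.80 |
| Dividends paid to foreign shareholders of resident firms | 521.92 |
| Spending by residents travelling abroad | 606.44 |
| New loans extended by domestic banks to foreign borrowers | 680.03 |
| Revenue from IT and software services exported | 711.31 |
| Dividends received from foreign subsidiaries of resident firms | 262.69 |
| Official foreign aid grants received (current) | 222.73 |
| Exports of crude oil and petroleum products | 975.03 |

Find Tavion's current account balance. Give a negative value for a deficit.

Goods: 975.03
Services: -606.44 - 440.51 + 711.31 = -335.64
Primary income: 262.69 + 234.63 - 521.92 = -24.60
Secondary income: 222.73 - 253.28 = -30.55
Current account = 975.03 + (-335.64) + (-24.60) + (-30.55) = 584.24
(Excluded from the current account — financial account: purchases of foreign government bonds by domestic residents 716.58, inward foreign direct investment in the manufacturing sector 799.12, acquisition of a foreign subsidiary by a resident firm (outward FDI) 1269.80, new loans extended by domestic banks to foreign borrowers 680.03.)

584.24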